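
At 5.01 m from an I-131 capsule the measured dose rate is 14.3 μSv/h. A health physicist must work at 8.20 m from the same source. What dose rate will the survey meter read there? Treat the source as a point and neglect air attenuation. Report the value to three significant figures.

Since intensity falls as 1/r², scaling from 5.01 m to 8.20 m:
14.3 × (5.01/8.20)² = 14.3 × 0.3733 = 5.338 μSv/h.

5.34 μSv/h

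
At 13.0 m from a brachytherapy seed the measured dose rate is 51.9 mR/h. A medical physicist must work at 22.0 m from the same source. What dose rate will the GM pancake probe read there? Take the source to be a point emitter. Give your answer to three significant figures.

18.1 mR/h

Since intensity falls as 1/r², scaling from 13.0 m to 22.0 m:
(13.0/22.0)² = 0.3492, so 51.9 × 0.3492 = 18.12 mR/h.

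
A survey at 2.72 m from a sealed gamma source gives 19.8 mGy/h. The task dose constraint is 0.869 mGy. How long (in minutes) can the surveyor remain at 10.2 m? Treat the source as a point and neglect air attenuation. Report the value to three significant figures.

By the inverse-square law, rate at 10.2 m:
(2.72/10.2)² = 0.07111, so 19.8 × 0.07111 = 1.408 mGy/h.
Stay time = 0.869 mGy ÷ 1.408 mGy/h = 0.6172 h = 37.03 min.

37.0 min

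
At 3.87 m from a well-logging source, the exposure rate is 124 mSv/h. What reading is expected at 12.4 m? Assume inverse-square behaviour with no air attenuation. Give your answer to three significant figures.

Since intensity falls as 1/r², the rate at 12.4 m is
(3.87/12.4)² = 0.09740, so 124 × 0.09740 = 12.08 mSv/h.

12.1 mSv/h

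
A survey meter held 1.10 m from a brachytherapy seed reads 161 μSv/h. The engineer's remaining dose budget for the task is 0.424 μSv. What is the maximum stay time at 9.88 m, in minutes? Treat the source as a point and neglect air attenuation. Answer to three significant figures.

12.7 min

Using I₁d₁² = I₂d₂², rate at 9.88 m:
161 × (1.10/9.88)² = 161 × 0.01240 = 1.996 μSv/h.
Stay time = 0.424 μSv ÷ 1.996 μSv/h = 0.2124 h = 12.74 min.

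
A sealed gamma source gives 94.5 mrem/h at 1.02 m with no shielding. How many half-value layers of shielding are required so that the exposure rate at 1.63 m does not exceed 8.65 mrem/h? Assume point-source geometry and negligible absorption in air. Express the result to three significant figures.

2.10 half-value layers

At 1.63 m, distance alone gives 94.5 × (1.02/1.63)² = 94.5 × 0.3916 = 37.01 mrem/h.
Further attenuation needed: 37.01/8.65 = 4.279.
n = log₂(4.279) = 2.097 half-value layers.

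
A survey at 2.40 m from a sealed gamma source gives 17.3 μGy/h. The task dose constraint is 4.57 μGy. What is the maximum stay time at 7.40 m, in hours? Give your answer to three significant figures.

Intensity scales as (d₁/d₂)², so rate at 7.40 m:
17.3 × (2.40/7.40)² = 17.3 × 0.1052 = 1.820 μGy/h.
Stay time = 4.57 μGy ÷ 1.820 μGy/h = 2.511 h.

2.51 h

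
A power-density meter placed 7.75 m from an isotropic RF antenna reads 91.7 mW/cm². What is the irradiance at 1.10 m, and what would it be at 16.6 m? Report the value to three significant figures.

Since intensity falls as 1/r²,
At 1.10 m: 91.7 × (7.75/1.10)² = 91.7 × 49.64 = 4552 mW/cm²
At 16.6 m: 4552 × (1.10/16.6)² = 4552 × 0.004391 = 19.99 mW/cm².

4550 mW/cm²; 20.0 mW/cm²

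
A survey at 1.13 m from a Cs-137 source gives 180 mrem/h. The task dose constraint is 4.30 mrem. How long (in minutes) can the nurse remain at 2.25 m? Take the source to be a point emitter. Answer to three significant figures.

Since intensity falls as 1/r², rate at 2.25 m:
(1.13/2.25)² = 0.2522, so 180 × 0.2522 = 45.40 mrem/h.
Stay time = 4.30 mrem ÷ 45.40 mrem/h = 0.09471 h = 5.683 min.

5.68 min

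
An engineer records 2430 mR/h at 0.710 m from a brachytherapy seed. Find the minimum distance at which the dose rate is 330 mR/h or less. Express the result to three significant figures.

Since intensity falls as 1/r², d₂ = d₁·√(I₁/I₂).
I₁/I₂ = 2430/330 = 7.364, so d₂ = 0.710 × √7.364 = 1.927 m.

1.93 m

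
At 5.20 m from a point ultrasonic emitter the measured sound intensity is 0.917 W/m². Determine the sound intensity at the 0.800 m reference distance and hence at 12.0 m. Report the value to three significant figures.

Intensity scales as (d₁/d₂)², so
At 0.800 m: (5.20/0.800)² = 42.25, so 0.917 × 42.25 = 38.74 W/m²
At 12.0 m: (0.800/12.0)² = 0.004444, so 38.74 × 0.004444 = 0.1722 W/m².

38.7 W/m²; 0.172 W/m²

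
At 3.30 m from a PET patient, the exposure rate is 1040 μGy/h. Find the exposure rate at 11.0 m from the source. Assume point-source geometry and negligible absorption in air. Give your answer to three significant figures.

93.6 μGy/h

By the inverse-square law, the rate at 11.0 m is
1040 × (3.30/11.0)² = 1040 × 0.09000 = 93.60 μGy/h.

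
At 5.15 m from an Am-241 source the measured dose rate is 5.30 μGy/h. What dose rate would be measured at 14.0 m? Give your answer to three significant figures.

Applying the 1/r² law, scaling from 5.15 m to 14.0 m:
5.30 × (5.15/14.0)² = 5.30 × 0.1353 = 0.7171 μGy/h.

0.717 μGy/h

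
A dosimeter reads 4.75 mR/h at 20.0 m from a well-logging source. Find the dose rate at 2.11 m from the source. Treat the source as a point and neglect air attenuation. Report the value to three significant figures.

427 mR/h

By the inverse-square law, the rate at 2.11 m is
(20.0/2.11)² = 89.85, so 4.75 × 89.85 = 426.8 mR/h.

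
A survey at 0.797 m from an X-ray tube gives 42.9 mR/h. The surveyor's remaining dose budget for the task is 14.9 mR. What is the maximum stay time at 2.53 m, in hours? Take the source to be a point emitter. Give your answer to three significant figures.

Intensity scales as (d₁/d₂)², so rate at 2.53 m:
42.9 × (0.797/2.53)² = 42.9 × 0.09924 = 4.257 mR/h.
Stay time = 14.9 mR ÷ 4.257 mR/h = 3.500 h.

3.50 h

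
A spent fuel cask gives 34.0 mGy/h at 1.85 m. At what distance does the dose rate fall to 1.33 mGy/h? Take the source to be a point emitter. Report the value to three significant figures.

By the inverse-square law, d₂ = d₁·√(I₁/I₂).
I₁/I₂ = 34.0/1.33 = 25.56, so d₂ = 1.85 × √25.56 = 9.353 m.

9.35 m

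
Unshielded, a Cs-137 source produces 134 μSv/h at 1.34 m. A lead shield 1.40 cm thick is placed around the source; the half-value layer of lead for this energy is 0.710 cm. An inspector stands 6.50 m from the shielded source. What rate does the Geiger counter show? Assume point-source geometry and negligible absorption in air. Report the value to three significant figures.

Distance alone: 134 × (1.34/6.50)² = 134 × 0.04250 = 5.695 μSv/h.
Shield: 1.40/0.710 = 1.972 half-value layers → attenuation 2^(−1.972) = 0.2549.
Combined: 5.695 × 0.2549 = 1.452 μSv/h.

1.45 μSv/h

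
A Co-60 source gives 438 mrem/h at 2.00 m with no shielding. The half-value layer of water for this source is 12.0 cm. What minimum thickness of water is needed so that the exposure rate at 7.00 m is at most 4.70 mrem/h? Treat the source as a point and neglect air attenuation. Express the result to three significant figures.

35.1 cm

At 7.00 m, distance alone gives 438 × (2.00/7.00)² = 438 × 0.08163 = 35.75 mrem/h.
Further attenuation needed: 35.75/4.70 = 7.606.
n = log₂(7.606) = 2.927 half-value layers.
Thickness = 2.927 × 12.0 cm = 35.12 cm.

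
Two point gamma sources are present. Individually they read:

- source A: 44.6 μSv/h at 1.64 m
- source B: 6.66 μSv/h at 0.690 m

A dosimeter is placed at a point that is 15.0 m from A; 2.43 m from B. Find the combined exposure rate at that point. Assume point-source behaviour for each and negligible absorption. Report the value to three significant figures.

1.07 μSv/h

Each source contributes Iᵢ·(dᵢ/rᵢ)²; contributions add.
A: 44.6 × (1.64/15.0)² = 0.5331 μSv/h
B: 6.66 × (0.690/2.43)² = 0.5370 μSv/h
Total = 0.5331 + 0.5370 = 1.070 μSv/h.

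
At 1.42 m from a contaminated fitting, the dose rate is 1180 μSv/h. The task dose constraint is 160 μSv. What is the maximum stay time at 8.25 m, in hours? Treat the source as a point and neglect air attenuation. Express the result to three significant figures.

Applying the 1/r² law, rate at 8.25 m:
(1.42/8.25)² = 0.02963, so 1180 × 0.02963 = 34.96 μSv/h.
Stay time = 160 μSv ÷ 34.96 μSv/h = 4.577 h.

4.58 h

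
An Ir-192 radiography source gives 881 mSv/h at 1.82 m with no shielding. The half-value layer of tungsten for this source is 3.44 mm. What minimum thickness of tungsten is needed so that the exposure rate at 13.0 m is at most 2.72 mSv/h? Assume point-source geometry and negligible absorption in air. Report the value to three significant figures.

At 13.0 m, distance alone gives (1.82/13.0)² = 0.01960, so 881 × 0.01960 = 17.27 mSv/h.
Further attenuation needed: 17.27/2.72 = 6.349.
n = log₂(6.349) = 2.667 half-value layers.
Thickness = 2.667 × 3.44 mm = 9.174 mm.

9.17 mm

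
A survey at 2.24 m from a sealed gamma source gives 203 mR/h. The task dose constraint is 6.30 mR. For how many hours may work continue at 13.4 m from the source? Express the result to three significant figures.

1.11 h

By the inverse-square law, rate at 13.4 m:
203 × (2.24/13.4)² = 203 × 0.02794 = 5.672 mR/h.
Stay time = 6.30 mR ÷ 5.672 mR/h = 1.111 h.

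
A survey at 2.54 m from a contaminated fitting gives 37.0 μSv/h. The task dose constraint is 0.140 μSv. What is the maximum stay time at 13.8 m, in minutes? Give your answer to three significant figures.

Using I₁d₁² = I₂d₂², rate at 13.8 m:
(2.54/13.8)² = 0.03388, so 37.0 × 0.03388 = 1.254 μSv/h.
Stay time = 0.140 μSv ÷ 1.254 μSv/h = 0.1116 h = 6.696 min.

6.70 min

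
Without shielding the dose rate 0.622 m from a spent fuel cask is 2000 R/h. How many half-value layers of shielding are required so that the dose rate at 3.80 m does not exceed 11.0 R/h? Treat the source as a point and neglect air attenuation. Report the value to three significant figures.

2.28 half-value layers

At 3.80 m, distance alone gives (0.622/3.80)² = 0.02679, so 2000 × 0.02679 = 53.58 R/h.
Further attenuation needed: 53.58/11.0 = 4.871.
n = log₂(4.871) = 2.284 half-value layers.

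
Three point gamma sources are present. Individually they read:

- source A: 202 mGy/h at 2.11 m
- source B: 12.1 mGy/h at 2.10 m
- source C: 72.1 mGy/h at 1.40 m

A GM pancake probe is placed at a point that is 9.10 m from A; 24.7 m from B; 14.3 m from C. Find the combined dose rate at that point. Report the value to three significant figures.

Each source contributes Iᵢ·(dᵢ/rᵢ)²; contributions add.
A: 202 × (2.11/9.10)² = 10.86 mGy/h
B: 12.1 × (2.10/24.7)² = 0.08746 mGy/h
C: 72.1 × (1.40/14.3)² = 0.6911 mGy/h
Total = 10.86 + 0.08746 + 0.6911 = 11.64 mGy/h.

11.6 mGy/h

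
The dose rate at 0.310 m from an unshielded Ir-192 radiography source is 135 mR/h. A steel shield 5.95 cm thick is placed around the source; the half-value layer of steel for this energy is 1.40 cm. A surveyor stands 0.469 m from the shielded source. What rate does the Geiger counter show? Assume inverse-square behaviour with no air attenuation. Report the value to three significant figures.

3.10 mR/h

Distance alone: 135 × (0.310/0.469)² = 135 × 0.4369 = 58.98 mR/h.
Shield: 5.95/1.40 = 4.250 half-value layers → attenuation 2^(−4.250) = 0.05256.
Combined: 58.98 × 0.05256 = 3.100 mR/h.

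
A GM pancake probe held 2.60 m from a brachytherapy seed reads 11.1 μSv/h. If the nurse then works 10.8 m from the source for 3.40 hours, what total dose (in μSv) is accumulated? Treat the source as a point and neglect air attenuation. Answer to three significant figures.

2.19 μSv

Intensity scales as (d₁/d₂)², so rate at 10.8 m:
11.1 × (2.60/10.8)² = 11.1 × 0.05796 = 0.6434 μSv/h.
Dose = rate × time = 0.6434 μSv/h × 3.400 h = 2.188 μSv.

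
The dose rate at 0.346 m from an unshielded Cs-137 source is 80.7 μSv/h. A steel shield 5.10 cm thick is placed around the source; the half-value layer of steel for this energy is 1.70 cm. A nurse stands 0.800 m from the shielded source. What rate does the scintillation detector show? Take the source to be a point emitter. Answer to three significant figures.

Distance alone: 80.7 × (0.346/0.800)² = 80.7 × 0.1871 = 15.10 μSv/h.
Shield: 5.10/1.70 = 3.000 half-value layers → attenuation 2^(−3.000) = 0.1250.
Combined: 15.10 × 0.1250 = 1.887 μSv/h.

1.89 μSv/h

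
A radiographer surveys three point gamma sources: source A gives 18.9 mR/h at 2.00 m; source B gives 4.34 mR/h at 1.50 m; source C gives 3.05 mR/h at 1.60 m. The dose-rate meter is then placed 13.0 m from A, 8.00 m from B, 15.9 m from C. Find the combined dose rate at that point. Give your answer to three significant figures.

Each source contributes Iᵢ·(dᵢ/rᵢ)²; contributions add.
A: 18.9 × (2.00/13.0)² = 0.4473 mR/h
B: 4.34 × (1.50/8.00)² = 0.1526 mR/h
C: 3.05 × (1.60/15.9)² = 0.03088 mR/h
Total = 0.4473 + 0.1526 + 0.03088 = 0.6308 mR/h.

0.631 mR/h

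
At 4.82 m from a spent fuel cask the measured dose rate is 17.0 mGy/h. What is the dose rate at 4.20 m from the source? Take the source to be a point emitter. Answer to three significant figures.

By the inverse-square law, scaling from 4.82 m to 4.20 m:
(4.82/4.20)² = 1.317, so 17.0 × 1.317 = 22.39 mGy/h.

22.4 mGy/h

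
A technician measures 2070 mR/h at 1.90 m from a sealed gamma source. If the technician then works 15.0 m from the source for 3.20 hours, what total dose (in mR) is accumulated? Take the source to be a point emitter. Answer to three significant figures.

106 mR

Applying the 1/r² law, rate at 15.0 m:
(1.90/15.0)² = 0.01604, so 2070 × 0.01604 = 33.20 mR/h.
Dose = rate × time = 33.20 mR/h × 3.200 h = 106.2 mR.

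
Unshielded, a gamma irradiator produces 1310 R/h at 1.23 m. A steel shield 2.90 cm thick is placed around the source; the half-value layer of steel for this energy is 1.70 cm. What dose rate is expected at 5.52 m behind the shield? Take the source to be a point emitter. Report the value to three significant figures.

Distance alone: (1.23/5.52)² = 0.04965, so 1310 × 0.04965 = 65.04 R/h.
Shield: 2.90/1.70 = 1.706 half-value layers → attenuation 2^(−1.706) = 0.3065.
Combined: 65.04 × 0.3065 = 19.93 R/h.

19.9 R/h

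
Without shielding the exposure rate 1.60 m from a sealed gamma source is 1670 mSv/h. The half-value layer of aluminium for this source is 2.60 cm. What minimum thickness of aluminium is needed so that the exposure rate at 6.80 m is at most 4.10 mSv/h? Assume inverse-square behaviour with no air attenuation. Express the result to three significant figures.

At 6.80 m, distance alone gives (1.60/6.80)² = 0.05536, so 1670 × 0.05536 = 92.45 mSv/h.
Further attenuation needed: 92.45/4.10 = 22.55.
n = log₂(22.55) = 4.495 half-value layers.
Thickness = 4.495 × 2.60 cm = 11.69 cm.

11.7 cm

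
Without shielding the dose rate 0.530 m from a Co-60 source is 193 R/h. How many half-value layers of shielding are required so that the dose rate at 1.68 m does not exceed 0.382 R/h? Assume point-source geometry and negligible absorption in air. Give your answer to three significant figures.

5.65 half-value layers

At 1.68 m, distance alone gives (0.530/1.68)² = 0.09953, so 193 × 0.09953 = 19.21 R/h.
Further attenuation needed: 19.21/0.382 = 50.29.
n = log₂(50.29) = 5.652 half-value layers.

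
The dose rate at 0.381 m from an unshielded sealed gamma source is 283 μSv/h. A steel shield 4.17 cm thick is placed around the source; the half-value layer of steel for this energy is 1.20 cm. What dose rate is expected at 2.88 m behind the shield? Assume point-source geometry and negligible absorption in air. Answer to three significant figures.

0.445 μSv/h

Distance alone: (0.381/2.88)² = 0.01750, so 283 × 0.01750 = 4.953 μSv/h.
Shield: 4.17/1.20 = 3.475 half-value layers → attenuation 2^(−3.475) = 0.08993.
Combined: 4.953 × 0.08993 = 0.4454 μSv/h.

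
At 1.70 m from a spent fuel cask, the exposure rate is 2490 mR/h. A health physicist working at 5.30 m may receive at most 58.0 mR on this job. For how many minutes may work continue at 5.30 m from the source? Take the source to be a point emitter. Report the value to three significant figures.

By the inverse-square law, rate at 5.30 m:
2490 × (1.70/5.30)² = 2490 × 0.1029 = 256.2 mR/h.
Stay time = 58.0 mR ÷ 256.2 mR/h = 0.2264 h = 13.58 min.

13.6 min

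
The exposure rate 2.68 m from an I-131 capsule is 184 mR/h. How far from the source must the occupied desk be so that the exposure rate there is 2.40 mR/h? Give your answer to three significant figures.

By the inverse-square law, d₂ = d₁·√(I₁/I₂).
I₁/I₂ = 184/2.40 = 76.67, so d₂ = 2.68 × √76.67 = 23.47 m.

23.5 m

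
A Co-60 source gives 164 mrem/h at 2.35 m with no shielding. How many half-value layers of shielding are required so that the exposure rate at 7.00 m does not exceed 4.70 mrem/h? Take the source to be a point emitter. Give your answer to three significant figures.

1.98 half-value layers

At 7.00 m, distance alone gives (2.35/7.00)² = 0.1127, so 164 × 0.1127 = 18.48 mrem/h.
Further attenuation needed: 18.48/4.70 = 3.932.
n = log₂(3.932) = 1.975 half-value layers.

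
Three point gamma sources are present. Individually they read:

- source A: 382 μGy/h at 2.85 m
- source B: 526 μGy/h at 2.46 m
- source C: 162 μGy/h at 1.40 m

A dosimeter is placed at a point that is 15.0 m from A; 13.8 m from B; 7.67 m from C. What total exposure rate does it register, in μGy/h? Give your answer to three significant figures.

By superposition, sum each source's inverse-square contribution:
A: 382 × (2.85/15.0)² = 13.79 μGy/h
B: 526 × (2.46/13.8)² = 16.71 μGy/h
C: 162 × (1.40/7.67)² = 5.397 μGy/h
Total = 13.79 + 16.71 + 5.397 = 35.90 μGy/h.

35.9 μGy/h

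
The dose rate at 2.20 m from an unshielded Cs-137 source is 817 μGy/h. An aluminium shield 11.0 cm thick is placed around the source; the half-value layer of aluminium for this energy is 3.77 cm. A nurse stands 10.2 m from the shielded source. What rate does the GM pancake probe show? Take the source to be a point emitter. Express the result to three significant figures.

5.03 μGy/h

Distance alone: 817 × (2.20/10.2)² = 817 × 0.04652 = 38.01 μGy/h.
Shield: 11.0/3.77 = 2.918 half-value layers → attenuation 2^(−2.918) = 0.1323.
Combined: 38.01 × 0.1323 = 5.029 μGy/h.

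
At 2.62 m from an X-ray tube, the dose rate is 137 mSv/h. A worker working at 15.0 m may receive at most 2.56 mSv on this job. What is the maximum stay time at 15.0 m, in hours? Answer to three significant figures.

0.612 h

Intensity scales as (d₁/d₂)², so rate at 15.0 m:
137 × (2.62/15.0)² = 137 × 0.03051 = 4.180 mSv/h.
Stay time = 2.56 mSv ÷ 4.180 mSv/h = 0.6124 h.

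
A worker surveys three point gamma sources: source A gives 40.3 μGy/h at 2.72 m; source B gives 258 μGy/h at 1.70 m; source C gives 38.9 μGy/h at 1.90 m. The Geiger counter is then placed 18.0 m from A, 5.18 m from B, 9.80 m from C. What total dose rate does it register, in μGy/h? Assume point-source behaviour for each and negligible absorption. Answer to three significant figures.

30.2 μGy/h

By superposition, sum each source's inverse-square contribution:
A: 40.3 × (2.72/18.0)² = 0.9202 μGy/h
B: 258 × (1.70/5.18)² = 27.79 μGy/h
C: 38.9 × (1.90/9.80)² = 1.462 μGy/h
Total = 0.9202 + 27.79 + 1.462 = 30.17 μGy/h.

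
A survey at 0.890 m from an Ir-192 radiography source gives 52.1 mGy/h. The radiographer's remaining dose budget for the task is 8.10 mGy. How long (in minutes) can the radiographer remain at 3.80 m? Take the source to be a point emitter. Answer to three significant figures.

Applying the 1/r² law, rate at 3.80 m:
52.1 × (0.890/3.80)² = 52.1 × 0.05485 = 2.858 mGy/h.
Stay time = 8.10 mGy ÷ 2.858 mGy/h = 2.834 h = 170.0 min.

170 min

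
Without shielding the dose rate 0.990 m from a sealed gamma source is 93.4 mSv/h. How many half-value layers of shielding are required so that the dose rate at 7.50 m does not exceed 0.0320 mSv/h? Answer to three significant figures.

At 7.50 m, distance alone gives 93.4 × (0.990/7.50)² = 93.4 × 0.01742 = 1.627 mSv/h.
Further attenuation needed: 1.627/0.0320 = 50.84.
n = log₂(50.84) = 5.668 half-value layers.

5.67 half-value layers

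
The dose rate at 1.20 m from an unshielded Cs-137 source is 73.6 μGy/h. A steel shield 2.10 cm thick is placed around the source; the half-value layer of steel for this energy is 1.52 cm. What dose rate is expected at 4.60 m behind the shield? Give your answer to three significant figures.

1.92 μGy/h

Distance alone: 73.6 × (1.20/4.60)² = 73.6 × 0.06805 = 5.008 μGy/h.
Shield: 2.10/1.52 = 1.382 half-value layers → attenuation 2^(−1.382) = 0.3837.
Combined: 5.008 × 0.3837 = 1.922 μGy/h.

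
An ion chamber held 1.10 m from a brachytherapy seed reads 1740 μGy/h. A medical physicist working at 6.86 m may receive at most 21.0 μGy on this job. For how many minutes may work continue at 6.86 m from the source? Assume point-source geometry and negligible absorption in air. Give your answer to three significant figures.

Applying the 1/r² law, rate at 6.86 m:
(1.10/6.86)² = 0.02571, so 1740 × 0.02571 = 44.74 μGy/h.
Stay time = 21.0 μGy ÷ 44.74 μGy/h = 0.4694 h = 28.16 min.

28.2 min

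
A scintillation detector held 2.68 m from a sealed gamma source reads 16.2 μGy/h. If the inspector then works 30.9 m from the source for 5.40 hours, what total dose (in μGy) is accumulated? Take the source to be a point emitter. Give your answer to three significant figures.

0.658 μGy

By the inverse-square law, rate at 30.9 m:
(2.68/30.9)² = 0.007522, so 16.2 × 0.007522 = 0.1219 μGy/h.
Dose = rate × time = 0.1219 μGy/h × 5.400 h = 0.6583 μGy.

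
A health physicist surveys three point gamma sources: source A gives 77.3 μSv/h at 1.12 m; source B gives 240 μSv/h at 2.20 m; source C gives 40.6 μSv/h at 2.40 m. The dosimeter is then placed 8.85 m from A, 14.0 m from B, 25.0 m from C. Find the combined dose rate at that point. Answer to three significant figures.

7.54 μSv/h

Each source contributes Iᵢ·(dᵢ/rᵢ)²; contributions add.
A: 77.3 × (1.12/8.85)² = 1.238 μSv/h
B: 240 × (2.20/14.0)² = 5.927 μSv/h
C: 40.6 × (2.40/25.0)² = 0.3742 μSv/h
Total = 1.238 + 5.927 + 0.3742 = 7.539 μSv/h.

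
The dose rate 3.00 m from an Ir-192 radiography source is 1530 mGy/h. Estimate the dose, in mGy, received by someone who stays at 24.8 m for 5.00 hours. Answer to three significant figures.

112 mGy

Since intensity falls as 1/r², rate at 24.8 m:
1530 × (3.00/24.8)² = 1530 × 0.01463 = 22.38 mGy/h.
Dose = rate × time = 22.38 mGy/h × 5.000 h = 111.9 mGy.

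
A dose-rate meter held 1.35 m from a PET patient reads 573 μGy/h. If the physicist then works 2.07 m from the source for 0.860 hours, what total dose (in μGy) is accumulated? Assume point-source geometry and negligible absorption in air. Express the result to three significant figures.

Intensity scales as (d₁/d₂)², so rate at 2.07 m:
573 × (1.35/2.07)² = 573 × 0.4253 = 243.7 μGy/h.
Dose = rate × time = 243.7 μGy/h × 0.8600 h = 209.6 μGy.

210 μGy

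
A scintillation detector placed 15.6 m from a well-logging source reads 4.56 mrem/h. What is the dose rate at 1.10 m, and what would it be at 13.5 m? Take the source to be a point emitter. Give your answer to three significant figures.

Applying the 1/r² law,
At 1.10 m: (15.6/1.10)² = 201.1, so 4.56 × 201.1 = 917.0 mrem/h
At 13.5 m: 917.0 × (1.10/13.5)² = 917.0 × 0.006639 = 6.088 mrem/h.

917 mrem/h; 6.09 mrem/h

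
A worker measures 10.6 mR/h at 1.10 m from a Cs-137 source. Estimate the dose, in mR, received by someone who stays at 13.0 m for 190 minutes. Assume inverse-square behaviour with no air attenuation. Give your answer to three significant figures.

Using I₁d₁² = I₂d₂², rate at 13.0 m:
(1.10/13.0)² = 0.007160, so 10.6 × 0.007160 = 0.07590 mR/h.
Dose = rate × time = 0.07590 mR/h × 3.167 h = 0.2404 mR.

0.240 mR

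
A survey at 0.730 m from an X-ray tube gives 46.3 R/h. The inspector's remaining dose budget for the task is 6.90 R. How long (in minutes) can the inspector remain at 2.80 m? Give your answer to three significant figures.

Applying the 1/r² law, rate at 2.80 m:
(0.730/2.80)² = 0.06797, so 46.3 × 0.06797 = 3.147 R/h.
Stay time = 6.90 R ÷ 3.147 R/h = 2.193 h = 131.6 min.

132 min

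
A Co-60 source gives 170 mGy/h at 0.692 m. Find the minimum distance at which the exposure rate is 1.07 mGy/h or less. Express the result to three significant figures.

Intensity scales as (d₁/d₂)², so d₂ = d₁·√(I₁/I₂).
I₁/I₂ = 170/1.07 = 158.9, so d₂ = 0.692 × √158.9 = 8.723 m.

8.72 m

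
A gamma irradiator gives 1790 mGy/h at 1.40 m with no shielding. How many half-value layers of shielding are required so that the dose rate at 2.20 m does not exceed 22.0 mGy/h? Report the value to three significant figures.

5.04 half-value layers

At 2.20 m, distance alone gives (1.40/2.20)² = 0.4050, so 1790 × 0.4050 = 725.0 mGy/h.
Further attenuation needed: 725.0/22.0 = 32.95.
n = log₂(32.95) = 5.042 half-value layers.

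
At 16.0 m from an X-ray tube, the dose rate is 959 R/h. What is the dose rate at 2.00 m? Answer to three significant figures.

61400 R/h

By the inverse-square law, the rate at 2.00 m is
(16.0/2.00)² = 64.00, so 959 × 64.00 = 61380 R/h.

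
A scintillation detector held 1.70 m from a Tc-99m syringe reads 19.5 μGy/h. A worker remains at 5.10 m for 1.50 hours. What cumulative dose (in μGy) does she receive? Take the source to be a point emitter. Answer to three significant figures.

Since intensity falls as 1/r², rate at 5.10 m:
(1.70/5.10)² = 0.1111, so 19.5 × 0.1111 = 2.166 μGy/h.
Dose = rate × time = 2.166 μGy/h × 1.500 h = 3.249 μGy.

3.25 μGy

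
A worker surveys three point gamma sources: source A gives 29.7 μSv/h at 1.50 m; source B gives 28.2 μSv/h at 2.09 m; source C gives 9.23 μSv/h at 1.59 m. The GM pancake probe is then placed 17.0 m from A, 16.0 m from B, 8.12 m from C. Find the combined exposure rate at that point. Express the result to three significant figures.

Each source contributes Iᵢ·(dᵢ/rᵢ)²; contributions add.
A: 29.7 × (1.50/17.0)² = 0.2312 μSv/h
B: 28.2 × (2.09/16.0)² = 0.4812 μSv/h
C: 9.23 × (1.59/8.12)² = 0.3539 μSv/h
Total = 0.2312 + 0.4812 + 0.3539 = 1.066 μSv/h.

1.07 μSv/h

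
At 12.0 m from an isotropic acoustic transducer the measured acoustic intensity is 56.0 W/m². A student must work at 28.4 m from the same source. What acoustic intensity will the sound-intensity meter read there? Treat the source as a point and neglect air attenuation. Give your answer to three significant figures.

Applying the 1/r² law, scaling from 12.0 m to 28.4 m:
(12.0/28.4)² = 0.1785, so 56.0 × 0.1785 = 9.996 W/m².

10.0 W/m²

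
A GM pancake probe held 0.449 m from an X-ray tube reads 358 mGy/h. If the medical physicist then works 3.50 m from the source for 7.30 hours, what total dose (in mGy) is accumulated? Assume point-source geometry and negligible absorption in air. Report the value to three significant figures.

43.0 mGy

Intensity scales as (d₁/d₂)², so rate at 3.50 m:
(0.449/3.50)² = 0.01646, so 358 × 0.01646 = 5.893 mGy/h.
Dose = rate × time = 5.893 mGy/h × 7.300 h = 43.02 mGy.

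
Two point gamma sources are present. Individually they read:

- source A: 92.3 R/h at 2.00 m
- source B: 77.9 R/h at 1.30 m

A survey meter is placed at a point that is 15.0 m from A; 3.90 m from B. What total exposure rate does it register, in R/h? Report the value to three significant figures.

10.3 R/h

By superposition, sum each source's inverse-square contribution:
A: 92.3 × (2.00/15.0)² = 1.641 R/h
B: 77.9 × (1.30/3.90)² = 8.656 R/h
Total = 1.641 + 8.656 = 10.30 R/h.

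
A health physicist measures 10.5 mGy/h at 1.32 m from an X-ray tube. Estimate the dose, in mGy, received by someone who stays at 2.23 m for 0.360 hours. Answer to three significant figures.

1.32 mGy

Using I₁d₁² = I₂d₂², rate at 2.23 m:
10.5 × (1.32/2.23)² = 10.5 × 0.3504 = 3.679 mGy/h.
Dose = rate × time = 3.679 mGy/h × 0.3600 h = 1.324 mGy.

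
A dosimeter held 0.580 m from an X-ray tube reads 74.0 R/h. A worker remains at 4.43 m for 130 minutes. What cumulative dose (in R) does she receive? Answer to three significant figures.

By the inverse-square law, rate at 4.43 m:
(0.580/4.43)² = 0.01714, so 74.0 × 0.01714 = 1.268 R/h.
Dose = rate × time = 1.268 R/h × 2.167 h = 2.748 R.

2.75 R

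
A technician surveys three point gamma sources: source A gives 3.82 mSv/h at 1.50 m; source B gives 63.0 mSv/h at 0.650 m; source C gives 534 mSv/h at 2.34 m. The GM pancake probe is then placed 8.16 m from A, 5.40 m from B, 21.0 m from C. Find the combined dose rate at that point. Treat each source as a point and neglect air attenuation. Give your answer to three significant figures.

Each source contributes Iᵢ·(dᵢ/rᵢ)²; contributions add.
A: 3.82 × (1.50/8.16)² = 0.1291 mSv/h
B: 63.0 × (0.650/5.40)² = 0.9128 mSv/h
C: 534 × (2.34/21.0)² = 6.630 mSv/h
Total = 0.1291 + 0.9128 + 6.630 = 7.672 mSv/h.

7.67 mSv/h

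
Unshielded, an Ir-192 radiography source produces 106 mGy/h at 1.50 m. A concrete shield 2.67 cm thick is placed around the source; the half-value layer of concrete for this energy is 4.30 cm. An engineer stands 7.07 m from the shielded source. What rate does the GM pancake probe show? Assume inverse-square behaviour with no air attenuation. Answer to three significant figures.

3.10 mGy/h

Distance alone: 106 × (1.50/7.07)² = 106 × 0.04501 = 4.771 mGy/h.
Shield: 2.67/4.30 = 0.6209 half-value layers → attenuation 2^(−0.6209) = 0.6503.
Combined: 4.771 × 0.6503 = 3.103 mGy/h.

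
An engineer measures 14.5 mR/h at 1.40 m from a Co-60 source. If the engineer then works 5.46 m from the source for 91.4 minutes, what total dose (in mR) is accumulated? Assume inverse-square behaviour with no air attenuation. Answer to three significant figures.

Applying the 1/r² law, rate at 5.46 m:
14.5 × (1.40/5.46)² = 14.5 × 0.06575 = 0.9534 mR/h.
Dose = rate × time = 0.9534 mR/h × 1.523 h = 1.452 mR.

1.45 mR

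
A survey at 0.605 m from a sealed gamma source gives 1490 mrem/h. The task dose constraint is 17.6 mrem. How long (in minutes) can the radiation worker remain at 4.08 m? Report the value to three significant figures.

By the inverse-square law, rate at 4.08 m:
1490 × (0.605/4.08)² = 1490 × 0.02199 = 32.77 mrem/h.
Stay time = 17.6 mrem ÷ 32.77 mrem/h = 0.5371 h = 32.23 min.

32.2 min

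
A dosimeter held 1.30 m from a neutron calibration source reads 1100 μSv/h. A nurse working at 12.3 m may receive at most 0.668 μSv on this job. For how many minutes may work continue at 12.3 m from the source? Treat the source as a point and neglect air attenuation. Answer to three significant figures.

3.26 min

Using I₁d₁² = I₂d₂², rate at 12.3 m:
1100 × (1.30/12.3)² = 1100 × 0.01117 = 12.29 μSv/h.
Stay time = 0.668 μSv ÷ 12.29 μSv/h = 0.05435 h = 3.261 min.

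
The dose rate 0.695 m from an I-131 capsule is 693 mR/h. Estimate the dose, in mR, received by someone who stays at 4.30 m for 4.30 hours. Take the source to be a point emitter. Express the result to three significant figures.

77.8 mR

Applying the 1/r² law, rate at 4.30 m:
693 × (0.695/4.30)² = 693 × 0.02612 = 18.10 mR/h.
Dose = rate × time = 18.10 mR/h × 4.300 h = 77.83 mR.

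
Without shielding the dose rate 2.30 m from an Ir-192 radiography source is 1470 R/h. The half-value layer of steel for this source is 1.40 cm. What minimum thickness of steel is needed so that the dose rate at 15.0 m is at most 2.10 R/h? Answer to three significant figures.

At 15.0 m, distance alone gives (2.30/15.0)² = 0.02351, so 1470 × 0.02351 = 34.56 R/h.
Further attenuation needed: 34.56/2.10 = 16.46.
n = log₂(16.46) = 4.041 half-value layers.
Thickness = 4.041 × 1.40 cm = 5.657 cm.

5.66 cm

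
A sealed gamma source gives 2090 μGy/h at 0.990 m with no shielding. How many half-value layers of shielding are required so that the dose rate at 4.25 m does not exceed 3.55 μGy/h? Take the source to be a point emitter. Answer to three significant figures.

5.00 half-value layers

At 4.25 m, distance alone gives 2090 × (0.990/4.25)² = 2090 × 0.05426 = 113.4 μGy/h.
Further attenuation needed: 113.4/3.55 = 31.94.
n = log₂(31.94) = 4.997 half-value layers.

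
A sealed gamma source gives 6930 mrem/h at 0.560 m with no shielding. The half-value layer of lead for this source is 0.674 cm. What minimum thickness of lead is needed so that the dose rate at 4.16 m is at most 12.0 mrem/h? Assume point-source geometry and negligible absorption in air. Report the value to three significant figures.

2.28 cm

At 4.16 m, distance alone gives (0.560/4.16)² = 0.01812, so 6930 × 0.01812 = 125.6 mrem/h.
Further attenuation needed: 125.6/12.0 = 10.47.
n = log₂(10.47) = 3.388 half-value layers.
Thickness = 3.388 × 0.674 cm = 2.284 cm.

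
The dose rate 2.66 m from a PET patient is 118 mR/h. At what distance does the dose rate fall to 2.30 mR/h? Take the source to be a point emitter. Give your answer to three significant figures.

19.1 m

Intensity scales as (d₁/d₂)², so d₂ = d₁·√(I₁/I₂).
I₁/I₂ = 118/2.30 = 51.30, so d₂ = 2.66 × √51.30 = 19.05 m.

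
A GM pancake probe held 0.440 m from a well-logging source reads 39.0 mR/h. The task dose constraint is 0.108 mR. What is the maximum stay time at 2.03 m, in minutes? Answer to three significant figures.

Since intensity falls as 1/r², rate at 2.03 m:
(0.440/2.03)² = 0.04698, so 39.0 × 0.04698 = 1.832 mR/h.
Stay time = 0.108 mR ÷ 1.832 mR/h = 0.05895 h = 3.537 min.

3.54 min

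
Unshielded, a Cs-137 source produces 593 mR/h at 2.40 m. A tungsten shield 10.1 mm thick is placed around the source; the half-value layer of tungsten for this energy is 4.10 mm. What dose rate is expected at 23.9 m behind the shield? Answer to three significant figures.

1.08 mR/h

Distance alone: (2.40/23.9)² = 0.01008, so 593 × 0.01008 = 5.977 mR/h.
Shield: 10.1/4.10 = 2.463 half-value layers → attenuation 2^(−2.463) = 0.1814.
Combined: 5.977 × 0.1814 = 1.084 mR/h.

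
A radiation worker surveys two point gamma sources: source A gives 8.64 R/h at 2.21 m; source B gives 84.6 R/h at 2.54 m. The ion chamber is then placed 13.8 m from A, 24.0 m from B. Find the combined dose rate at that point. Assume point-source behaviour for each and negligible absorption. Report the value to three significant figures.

By superposition, sum each source's inverse-square contribution:
A: 8.64 × (2.21/13.8)² = 0.2216 R/h
B: 84.6 × (2.54/24.0)² = 0.9476 R/h
Total = 0.2216 + 0.9476 = 1.169 R/h.

1.17 R/h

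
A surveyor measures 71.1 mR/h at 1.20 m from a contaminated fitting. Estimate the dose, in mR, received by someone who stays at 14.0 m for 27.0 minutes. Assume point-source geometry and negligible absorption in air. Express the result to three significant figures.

By the inverse-square law, rate at 14.0 m:
(1.20/14.0)² = 0.007347, so 71.1 × 0.007347 = 0.5224 mR/h.
Dose = rate × time = 0.5224 mR/h × 0.4500 h = 0.2351 mR.

0.235 mR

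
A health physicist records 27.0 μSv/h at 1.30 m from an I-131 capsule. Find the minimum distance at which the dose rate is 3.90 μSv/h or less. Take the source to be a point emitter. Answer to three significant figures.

3.42 m

Using I₁d₁² = I₂d₂², d₂ = d₁·√(I₁/I₂).
I₁/I₂ = 27.0/3.90 = 6.923, so d₂ = 1.30 × √6.923 = 3.421 m.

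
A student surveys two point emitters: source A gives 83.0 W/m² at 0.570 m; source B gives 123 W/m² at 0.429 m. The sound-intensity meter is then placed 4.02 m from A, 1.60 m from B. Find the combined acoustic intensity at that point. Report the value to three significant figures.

10.5 W/m²

By superposition, sum each source's inverse-square contribution:
A: 83.0 × (0.570/4.02)² = 1.669 W/m²
B: 123 × (0.429/1.60)² = 8.843 W/m²
Total = 1.669 + 8.843 = 10.51 W/m².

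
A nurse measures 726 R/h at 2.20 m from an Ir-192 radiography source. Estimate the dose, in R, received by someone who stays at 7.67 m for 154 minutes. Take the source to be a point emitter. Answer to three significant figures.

153 R

Applying the 1/r² law, rate at 7.67 m:
726 × (2.20/7.67)² = 726 × 0.08227 = 59.73 R/h.
Dose = rate × time = 59.73 R/h × 2.567 h = 153.3 R.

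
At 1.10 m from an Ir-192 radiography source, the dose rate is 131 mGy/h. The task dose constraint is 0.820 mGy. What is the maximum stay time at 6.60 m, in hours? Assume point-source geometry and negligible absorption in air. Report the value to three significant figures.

Using I₁d₁² = I₂d₂², rate at 6.60 m:
(1.10/6.60)² = 0.02778, so 131 × 0.02778 = 3.639 mGy/h.
Stay time = 0.820 mGy ÷ 3.639 mGy/h = 0.2253 h.

0.225 h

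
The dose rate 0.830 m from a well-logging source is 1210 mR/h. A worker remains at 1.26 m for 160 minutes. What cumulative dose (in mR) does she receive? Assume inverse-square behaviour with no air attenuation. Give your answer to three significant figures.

1400 mR

Since intensity falls as 1/r², rate at 1.26 m:
(0.830/1.26)² = 0.4339, so 1210 × 0.4339 = 525.0 mR/h.
Dose = rate × time = 525.0 mR/h × 2.667 h = 1400 mR.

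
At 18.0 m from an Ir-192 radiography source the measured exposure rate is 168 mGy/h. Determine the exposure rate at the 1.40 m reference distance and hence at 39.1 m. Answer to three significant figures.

Using I₁d₁² = I₂d₂²,
At 1.40 m: (18.0/1.40)² = 165.3, so 168 × 165.3 = 27770 mGy/h
At 39.1 m: 27770 × (1.40/39.1)² = 27770 × 0.001282 = 35.60 mGy/h.

27800 mGy/h; 35.6 mGy/h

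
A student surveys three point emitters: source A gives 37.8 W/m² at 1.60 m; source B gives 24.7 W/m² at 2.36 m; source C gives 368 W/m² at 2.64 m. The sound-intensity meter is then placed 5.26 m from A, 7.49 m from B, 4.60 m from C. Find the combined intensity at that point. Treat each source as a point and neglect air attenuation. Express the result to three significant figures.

By superposition, sum each source's inverse-square contribution:
A: 37.8 × (1.60/5.26)² = 3.498 W/m²
B: 24.7 × (2.36/7.49)² = 2.452 W/m²
C: 368 × (2.64/4.60)² = 121.2 W/m²
Total = 3.498 + 2.452 + 121.2 = 127.2 W/m².

127 W/m²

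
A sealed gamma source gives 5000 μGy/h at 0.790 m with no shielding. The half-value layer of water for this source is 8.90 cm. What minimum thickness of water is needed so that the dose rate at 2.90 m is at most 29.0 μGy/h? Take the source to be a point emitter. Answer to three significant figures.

32.7 cm

At 2.90 m, distance alone gives 5000 × (0.790/2.90)² = 5000 × 0.07421 = 371.1 μGy/h.
Further attenuation needed: 371.1/29.0 = 12.80.
n = log₂(12.80) = 3.678 half-value layers.
Thickness = 3.678 × 8.90 cm = 32.73 cm.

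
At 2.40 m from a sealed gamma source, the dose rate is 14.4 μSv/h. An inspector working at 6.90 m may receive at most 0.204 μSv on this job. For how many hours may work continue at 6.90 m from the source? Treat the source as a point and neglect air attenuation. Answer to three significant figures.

0.117 h

By the inverse-square law, rate at 6.90 m:
(2.40/6.90)² = 0.1210, so 14.4 × 0.1210 = 1.742 μSv/h.
Stay time = 0.204 μSv ÷ 1.742 μSv/h = 0.1171 h.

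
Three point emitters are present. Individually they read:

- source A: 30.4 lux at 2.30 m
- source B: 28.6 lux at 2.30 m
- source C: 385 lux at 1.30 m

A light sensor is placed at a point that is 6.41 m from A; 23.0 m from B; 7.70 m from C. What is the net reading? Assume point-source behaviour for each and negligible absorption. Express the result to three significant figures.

By superposition, sum each source's inverse-square contribution:
A: 30.4 × (2.30/6.41)² = 3.914 lux
B: 28.6 × (2.30/23.0)² = 0.2860 lux
C: 385 × (1.30/7.70)² = 10.97 lux
Total = 3.914 + 0.2860 + 10.97 = 15.17 lux.

15.2 lux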